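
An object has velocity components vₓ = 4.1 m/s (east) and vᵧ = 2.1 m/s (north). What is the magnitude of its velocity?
|v| = √(vₓ² + vᵧ²) = √(4.1² + 2.1²) = √(21.22) = 4.61 m/s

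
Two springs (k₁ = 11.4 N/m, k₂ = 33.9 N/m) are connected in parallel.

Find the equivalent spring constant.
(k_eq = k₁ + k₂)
k_eq = k₁ + k₂ = 11.4 + 33.9 = 45.3 N/m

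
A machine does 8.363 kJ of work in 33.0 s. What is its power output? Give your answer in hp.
P = W/t = 8363 J / 33 s = 253.4 W = 0.3398 hp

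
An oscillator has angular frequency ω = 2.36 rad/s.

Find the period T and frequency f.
T = 2π/ω = 2π/2.36 = 2.662 s; f = ω/2π = 0.3756 Hz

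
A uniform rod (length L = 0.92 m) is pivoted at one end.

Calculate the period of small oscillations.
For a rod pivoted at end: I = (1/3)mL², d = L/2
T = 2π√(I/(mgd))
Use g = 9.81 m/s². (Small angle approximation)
I/m = (1/3)L² = 0.2821 m²; d = L/2 = 0.46 m
T = 2π√(I/(mgd)) = 2π√(0.2821/(9.81×0.46)) = 1.571 s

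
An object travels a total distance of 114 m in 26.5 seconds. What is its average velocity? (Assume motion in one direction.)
v_avg = Δd / Δt = 114 / 26.5 = 4.3 m/s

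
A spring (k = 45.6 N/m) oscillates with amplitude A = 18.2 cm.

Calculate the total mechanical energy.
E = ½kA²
E = ½kA² = ½×45.6×(0.182)² = 0.7552 J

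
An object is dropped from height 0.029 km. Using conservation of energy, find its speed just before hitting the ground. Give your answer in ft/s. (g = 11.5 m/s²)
mgh = ½mv² → v = √(2gh) = √(2×11.5×29) = 25.83 m/s = 84.73 ft/s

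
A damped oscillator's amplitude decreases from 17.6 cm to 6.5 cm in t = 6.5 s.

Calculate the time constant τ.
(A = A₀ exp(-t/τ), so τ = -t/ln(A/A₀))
A/A₀ = 6.5/17.6 = 0.3693; ln(A/A₀) = -0.9961
τ = −t/ln(A/A₀) = −6.5/-0.9961 = 6.525 s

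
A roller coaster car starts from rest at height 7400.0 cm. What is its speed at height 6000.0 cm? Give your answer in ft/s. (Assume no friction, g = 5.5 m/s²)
mgh₁ = ½mv₂² + mgh₂ → v₂ = √(2g(h₁−h₂)) = √(2×5.5×(74−60)) = 12.41 m/s = 40.71 ft/s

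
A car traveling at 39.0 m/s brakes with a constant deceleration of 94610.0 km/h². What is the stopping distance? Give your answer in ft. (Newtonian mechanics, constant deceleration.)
d = v₀² / (2a) (with unit conversion) = 341.8 ft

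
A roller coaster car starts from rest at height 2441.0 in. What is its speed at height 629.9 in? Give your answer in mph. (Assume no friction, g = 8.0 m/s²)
mgh₁ = ½mv₂² + mgh₂ → v₂ = √(2g(h₁−h₂)) = √(2×8.0×(62−16)) = 27.13 m/s = 60.69 mph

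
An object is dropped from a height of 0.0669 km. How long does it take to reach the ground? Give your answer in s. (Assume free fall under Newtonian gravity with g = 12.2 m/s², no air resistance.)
t = √(2h/g) (with unit conversion) = 3.312 s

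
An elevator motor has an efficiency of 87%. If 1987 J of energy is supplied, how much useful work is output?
W_out = η × W_in = 0.87 × 1987 = 1728.7 J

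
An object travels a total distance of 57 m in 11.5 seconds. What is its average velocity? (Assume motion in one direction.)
v_avg = Δd / Δt = 57 / 11.5 = 4.96 m/s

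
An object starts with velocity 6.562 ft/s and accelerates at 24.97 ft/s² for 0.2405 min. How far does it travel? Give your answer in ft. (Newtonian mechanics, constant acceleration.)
d = v₀t + ½at² (with unit conversion) = 2694.0 ft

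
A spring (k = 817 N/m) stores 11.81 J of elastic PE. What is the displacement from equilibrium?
PE = ½kx² → x = √(2PE/k) = √(2×11.81/817) = 0.17 m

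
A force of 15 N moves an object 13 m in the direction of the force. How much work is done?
W = Fd = 15×13 = 195.0 J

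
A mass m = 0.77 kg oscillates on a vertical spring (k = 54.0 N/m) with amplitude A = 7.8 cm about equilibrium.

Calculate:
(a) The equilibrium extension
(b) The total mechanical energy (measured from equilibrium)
x_eq = mg/k = 0.77×9.81/54.0 = 0.1399 m = 13.99 cm
E = ½kA² = ½×54.0×(0.078)² = 0.1643 J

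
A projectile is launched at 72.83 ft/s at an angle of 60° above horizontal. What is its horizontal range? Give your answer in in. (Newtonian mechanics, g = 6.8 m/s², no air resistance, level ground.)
R = v₀² sin(2θ) / g (with unit conversion) = 2471.0 in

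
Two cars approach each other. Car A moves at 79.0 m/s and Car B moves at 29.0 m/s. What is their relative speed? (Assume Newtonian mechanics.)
v_rel = v_A + v_B = 79.0 + 29.0 = 108.0 m/s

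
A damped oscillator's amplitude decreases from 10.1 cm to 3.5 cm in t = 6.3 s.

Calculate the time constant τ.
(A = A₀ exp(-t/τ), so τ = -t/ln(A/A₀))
A/A₀ = 3.5/10.1 = 0.3465; ln(A/A₀) = -1.06
τ = −t/ln(A/A₀) = −6.3/-1.06 = 5.945 s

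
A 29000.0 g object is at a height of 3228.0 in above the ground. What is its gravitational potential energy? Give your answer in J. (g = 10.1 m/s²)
PE = mgh = 29 kg × 10.1 m/s² × 81.99 m = 2.402e+04 J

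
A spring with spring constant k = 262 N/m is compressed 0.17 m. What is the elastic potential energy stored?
PE = ½kx² = ½×262×0.17² = 3.786 J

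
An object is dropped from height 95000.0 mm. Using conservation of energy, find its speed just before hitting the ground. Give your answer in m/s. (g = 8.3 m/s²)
mgh = ½mv² → v = √(2gh) = √(2×8.3×95) = 39.71 m/s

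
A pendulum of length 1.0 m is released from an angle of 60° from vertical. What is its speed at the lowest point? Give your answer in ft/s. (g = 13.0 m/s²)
h = L(1 − cosθ) = 1.0×(1 − cos60°) = 0.5 m
v = √(2gh) = √(2×13.0×0.5) = 3.606 m/s = 11.83 ft/s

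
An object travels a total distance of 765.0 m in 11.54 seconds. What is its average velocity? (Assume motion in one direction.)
v_avg = Δd / Δt = 765.0 / 11.54 = 66.29 m/s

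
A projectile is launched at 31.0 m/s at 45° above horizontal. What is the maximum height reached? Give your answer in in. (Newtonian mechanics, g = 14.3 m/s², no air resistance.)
H = v₀²sin²(θ)/(2g) (with unit conversion) = 661.4 in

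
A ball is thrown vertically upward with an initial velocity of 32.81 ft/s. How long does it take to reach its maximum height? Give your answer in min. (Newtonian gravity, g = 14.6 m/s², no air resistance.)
t_up = v₀/g (with unit conversion) = 0.01142 min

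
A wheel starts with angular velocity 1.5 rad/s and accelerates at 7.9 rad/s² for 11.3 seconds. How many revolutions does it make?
θ = ω₀t + ½αt² = 1.5×11.3 + ½×7.9×11.3² = 521.33 rad
Revolutions = θ/(2π) = 521.33/(2π) = 82.97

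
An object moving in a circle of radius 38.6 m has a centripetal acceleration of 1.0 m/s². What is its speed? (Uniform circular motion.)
v = √(a_c × r) = √(1.0 × 38.6) = 6.21 m/s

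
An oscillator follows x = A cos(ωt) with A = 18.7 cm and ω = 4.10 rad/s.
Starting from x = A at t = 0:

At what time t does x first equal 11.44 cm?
cos(ωt) = x/A = 11.44/18.7 = 0.6118
ωt = arccos(0.6118) = 0.9125 rad
t = 0.9125/4.1 = 0.2226 s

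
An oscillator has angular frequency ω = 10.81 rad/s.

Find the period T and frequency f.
T = 2π/ω = 2π/10.81 = 0.5812 s; f = ω/2π = 1.72 Hz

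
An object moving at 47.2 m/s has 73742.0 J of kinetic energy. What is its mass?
KE = ½mv² → m = 2KE/v² = 2×73742.0/47.2² = 66.2 kg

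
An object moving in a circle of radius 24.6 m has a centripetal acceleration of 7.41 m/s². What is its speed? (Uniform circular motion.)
v = √(a_c × r) = √(7.41 × 24.6) = 13.5 m/s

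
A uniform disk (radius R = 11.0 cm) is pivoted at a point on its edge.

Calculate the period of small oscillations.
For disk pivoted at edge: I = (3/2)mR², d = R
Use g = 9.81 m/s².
I/m = (3/2)R² = 0.01815 m²; d = R = 0.11 m
T = 2π√((3/2)R²/(gR)) = 2π√(3R/(2g)) = 0.8149 s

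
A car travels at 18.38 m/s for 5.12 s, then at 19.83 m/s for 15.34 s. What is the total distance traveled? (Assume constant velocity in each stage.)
d₁ = v₁t₁ = 18.38 × 5.12 = 94.1056 m
d₂ = v₂t₂ = 19.83 × 15.34 = 304.192 m
d_total = 94.1056 + 304.192 = 398.3 m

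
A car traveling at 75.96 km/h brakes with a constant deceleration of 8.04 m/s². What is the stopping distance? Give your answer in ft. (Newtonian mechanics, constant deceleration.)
d = v₀² / (2a) (with unit conversion) = 90.84 ft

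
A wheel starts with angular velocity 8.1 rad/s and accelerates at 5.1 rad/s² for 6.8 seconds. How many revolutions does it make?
θ = ω₀t + ½αt² = 8.1×6.8 + ½×5.1×6.8² = 172.99 rad
Revolutions = θ/(2π) = 172.99/(2π) = 27.53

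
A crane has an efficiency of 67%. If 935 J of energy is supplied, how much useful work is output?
W_out = η × W_in = 0.67 × 935 = 626.45 J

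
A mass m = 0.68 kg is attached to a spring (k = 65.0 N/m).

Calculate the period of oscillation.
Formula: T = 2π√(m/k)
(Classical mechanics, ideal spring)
T = 2π√(m/k) = 2π√(0.68/65.0) = 0.6427 s; f = 1/T = 1.556 Hz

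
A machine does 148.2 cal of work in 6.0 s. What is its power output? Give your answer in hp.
P = W/t = 620.1 J / 6 s = 103.3 W = 0.1386 hp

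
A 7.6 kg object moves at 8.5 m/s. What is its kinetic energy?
KE = ½mv² = ½×7.6×8.5² = 274.55 J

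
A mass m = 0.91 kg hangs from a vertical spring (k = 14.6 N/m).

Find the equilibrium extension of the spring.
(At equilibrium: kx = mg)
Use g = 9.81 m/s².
x_eq = mg/k = 0.91×9.81/14.6 = 0.6114 m = 61.14 cm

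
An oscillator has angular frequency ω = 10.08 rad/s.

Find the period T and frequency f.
T = 2π/ω = 2π/10.08 = 0.6233 s; f = ω/2π = 1.604 Hz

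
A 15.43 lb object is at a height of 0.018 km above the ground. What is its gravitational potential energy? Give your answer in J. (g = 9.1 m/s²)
PE = mgh = 6.999 kg × 9.1 m/s² × 18 m = 1146 J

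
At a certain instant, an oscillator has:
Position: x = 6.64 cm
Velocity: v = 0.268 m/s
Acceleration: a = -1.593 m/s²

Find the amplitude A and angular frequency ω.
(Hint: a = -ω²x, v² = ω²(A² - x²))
a = −ω²x → ω = √(|a|/x) = √(1.593/0.0664) = 4.898 rad/s
v² = ω²(A² − x²) → A = √(x² + v²/ω²) = √(0.0664² + 0.268²/4.898²) = 0.08604 m = 8.604 cm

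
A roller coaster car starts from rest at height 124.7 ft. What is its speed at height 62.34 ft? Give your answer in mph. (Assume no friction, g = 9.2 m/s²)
mgh₁ = ½mv₂² + mgh₂ → v₂ = √(2g(h₁−h₂)) = √(2×9.2×(38.01−19)) = 18.7 m/s = 41.83 mph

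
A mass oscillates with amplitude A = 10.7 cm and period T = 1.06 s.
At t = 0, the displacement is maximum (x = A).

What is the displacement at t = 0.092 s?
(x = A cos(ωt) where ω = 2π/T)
ω = 2π/T = 2π/1.06 = 5.928 rad/s
x = A cos(ωt) = 10.7×cos(5.928×0.092) = 9.148 cm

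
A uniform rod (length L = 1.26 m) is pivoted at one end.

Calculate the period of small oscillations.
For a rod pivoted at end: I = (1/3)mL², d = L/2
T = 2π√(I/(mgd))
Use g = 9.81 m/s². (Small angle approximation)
I/m = (1/3)L² = 0.5292 m²; d = L/2 = 0.63 m
T = 2π√(I/(mgd)) = 2π√(0.5292/(9.81×0.63)) = 1.839 s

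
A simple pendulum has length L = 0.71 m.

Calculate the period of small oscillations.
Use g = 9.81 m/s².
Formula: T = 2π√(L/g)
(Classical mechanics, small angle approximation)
T = 2π√(L/g) = 2π√(0.71/9.81) = 1.69 s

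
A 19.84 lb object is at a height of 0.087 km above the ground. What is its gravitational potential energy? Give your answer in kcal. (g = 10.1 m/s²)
PE = mgh = 8.999 kg × 10.1 m/s² × 87 m = 7908 J = 1.89 kcal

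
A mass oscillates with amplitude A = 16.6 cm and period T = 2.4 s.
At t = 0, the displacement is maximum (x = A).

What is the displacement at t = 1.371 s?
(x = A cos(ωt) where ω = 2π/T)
ω = 2π/T = 2π/2.4 = 2.618 rad/s
x = A cos(ωt) = 16.6×cos(2.618×1.371) = -14.96 cm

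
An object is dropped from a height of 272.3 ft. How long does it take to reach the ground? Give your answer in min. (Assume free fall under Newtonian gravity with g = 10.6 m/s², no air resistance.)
t = √(2h/g) (with unit conversion) = 0.06595 min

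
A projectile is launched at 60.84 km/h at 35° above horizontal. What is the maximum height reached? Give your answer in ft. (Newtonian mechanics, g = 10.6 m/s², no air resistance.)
H = v₀²sin²(θ)/(2g) (with unit conversion) = 14.54 ft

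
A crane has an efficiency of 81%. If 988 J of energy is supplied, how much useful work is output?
W_out = η × W_in = 0.81 × 988 = 800.28 J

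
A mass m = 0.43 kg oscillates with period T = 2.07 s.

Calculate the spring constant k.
T = 2π√(m/k) → k = m(2π/T)² = 0.43×(2π/2.07)² = 3.962 N/m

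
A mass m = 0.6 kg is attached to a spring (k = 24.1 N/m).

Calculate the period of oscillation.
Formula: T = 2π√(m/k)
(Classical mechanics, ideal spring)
T = 2π√(m/k) = 2π√(0.6/24.1) = 0.9914 s; f = 1/T = 1.009 Hz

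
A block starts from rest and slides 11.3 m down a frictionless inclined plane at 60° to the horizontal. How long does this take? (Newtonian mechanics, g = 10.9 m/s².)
a = g sin(θ) = 10.9 × sin(60°) = 9.44 m/s²
t = √(2d/a) = √(2 × 11.3 / 9.44) = 1.55 s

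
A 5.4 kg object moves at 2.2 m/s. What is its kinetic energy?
KE = ½mv² = ½×5.4×2.2² = 13.068 J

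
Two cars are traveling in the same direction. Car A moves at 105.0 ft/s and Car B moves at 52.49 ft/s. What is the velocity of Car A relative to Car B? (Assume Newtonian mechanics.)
v_rel = v_A - v_B = 105.0 - 52.49 = 52.51 ft/s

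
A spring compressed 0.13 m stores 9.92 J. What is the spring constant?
PE = ½kx² → k = 2PE/x² = 2×9.92/0.13² = 1174.0 N/m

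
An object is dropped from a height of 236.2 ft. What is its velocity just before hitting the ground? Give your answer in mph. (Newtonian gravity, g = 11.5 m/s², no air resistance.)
v = √(2gh) (with unit conversion) = 91.03 mph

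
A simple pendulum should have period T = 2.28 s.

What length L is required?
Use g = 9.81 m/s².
T = 2π√(L/g) → L = g(T/2π)² = 9.81×(2.28/2π)² = 1.292 m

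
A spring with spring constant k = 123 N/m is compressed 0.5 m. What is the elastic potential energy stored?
PE = ½kx² = ½×123×0.5² = 15.38 J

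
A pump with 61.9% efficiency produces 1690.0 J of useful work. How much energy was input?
W_in = W_out/η = 1690.0/0.619 = 2730.2 J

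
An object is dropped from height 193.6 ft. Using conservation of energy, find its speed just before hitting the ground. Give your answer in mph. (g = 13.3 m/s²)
mgh = ½mv² → v = √(2gh) = √(2×13.3×59.01) = 39.62 m/s = 88.62 mph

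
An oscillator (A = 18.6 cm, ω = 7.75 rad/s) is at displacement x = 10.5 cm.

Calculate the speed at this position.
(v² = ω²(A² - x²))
v = ω√(A² − x²) = 7.75×√(0.186² − 0.105²) = 1.19 m/s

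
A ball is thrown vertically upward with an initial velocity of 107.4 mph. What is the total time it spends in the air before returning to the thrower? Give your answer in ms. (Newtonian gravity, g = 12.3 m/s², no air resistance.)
t_total = 2v₀/g (with unit conversion) = 7807.0 ms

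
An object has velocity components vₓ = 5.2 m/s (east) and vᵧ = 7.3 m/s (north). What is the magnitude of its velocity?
|v| = √(vₓ² + vᵧ²) = √(5.2² + 7.3²) = √(80.33) = 8.96 m/s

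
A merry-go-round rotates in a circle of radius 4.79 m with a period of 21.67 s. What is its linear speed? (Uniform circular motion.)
v = 2πr/T = 2π×4.79/21.67 = 1.39 m/s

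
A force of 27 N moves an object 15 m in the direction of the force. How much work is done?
W = Fd = 27×15 = 405.0 J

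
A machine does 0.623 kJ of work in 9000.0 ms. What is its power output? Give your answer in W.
P = W/t = 623 J / 9 s = 69.22 W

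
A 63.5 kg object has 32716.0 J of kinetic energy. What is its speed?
KE = ½mv² → v = √(2KE/m) = √(2×32716.0/63.5) = 32.1 m/s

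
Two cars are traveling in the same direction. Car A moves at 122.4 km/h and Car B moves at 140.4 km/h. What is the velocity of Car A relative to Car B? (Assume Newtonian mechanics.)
v_rel = v_A - v_B = 122.4 - 140.4 = -18.0 km/h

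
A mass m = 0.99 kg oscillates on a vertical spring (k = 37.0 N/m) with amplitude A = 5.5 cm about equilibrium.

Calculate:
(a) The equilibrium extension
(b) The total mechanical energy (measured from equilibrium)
x_eq = mg/k = 0.99×9.81/37.0 = 0.2625 m = 26.25 cm
E = ½kA² = ½×37.0×(0.055)² = 0.05596 J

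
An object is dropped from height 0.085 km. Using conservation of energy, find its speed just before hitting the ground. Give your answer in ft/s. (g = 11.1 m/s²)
mgh = ½mv² → v = √(2gh) = √(2×11.1×85) = 43.44 m/s = 142.5 ft/s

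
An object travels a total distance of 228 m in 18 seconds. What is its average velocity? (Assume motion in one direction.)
v_avg = Δd / Δt = 228 / 18 = 12.67 m/s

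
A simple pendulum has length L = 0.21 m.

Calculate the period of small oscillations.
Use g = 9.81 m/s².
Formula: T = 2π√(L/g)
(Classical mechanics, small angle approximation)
T = 2π√(L/g) = 2π√(0.21/9.81) = 0.9193 s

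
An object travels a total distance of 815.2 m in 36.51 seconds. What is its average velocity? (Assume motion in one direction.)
v_avg = Δd / Δt = 815.2 / 36.51 = 22.33 m/s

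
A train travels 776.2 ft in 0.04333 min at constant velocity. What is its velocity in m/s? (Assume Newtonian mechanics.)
v = d/t (with unit conversion) = 91.0 m/s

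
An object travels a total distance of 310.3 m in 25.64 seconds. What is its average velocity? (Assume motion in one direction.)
v_avg = Δd / Δt = 310.3 / 25.64 = 12.1 m/s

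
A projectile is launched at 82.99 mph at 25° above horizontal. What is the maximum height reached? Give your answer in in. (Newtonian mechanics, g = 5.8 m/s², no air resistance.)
H = v₀²sin²(θ)/(2g) (with unit conversion) = 834.4 in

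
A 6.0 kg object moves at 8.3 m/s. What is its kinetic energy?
KE = ½mv² = ½×6.0×8.3² = 206.67 J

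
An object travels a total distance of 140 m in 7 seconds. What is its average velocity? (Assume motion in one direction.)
v_avg = Δd / Δt = 140 / 7 = 20.0 m/s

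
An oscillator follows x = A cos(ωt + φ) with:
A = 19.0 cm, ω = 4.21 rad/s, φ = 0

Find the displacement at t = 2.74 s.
x = A cos(ωt + φ) = 19.0×cos(4.21×2.74 + 0) = 9.766 cm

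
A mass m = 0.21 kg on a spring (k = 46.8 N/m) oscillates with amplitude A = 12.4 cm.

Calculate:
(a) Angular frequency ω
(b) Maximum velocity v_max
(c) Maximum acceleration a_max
ω = √(k/m) = √(46.8/0.21) = 14.93 rad/s
v_max = ωA = 14.93×0.124 = 1.851 m/s
a_max = ω²A = 14.93²×0.124 = 27.63 m/s²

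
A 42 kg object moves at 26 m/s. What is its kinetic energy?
KE = ½mv² = ½×42×26² = 14196.0 J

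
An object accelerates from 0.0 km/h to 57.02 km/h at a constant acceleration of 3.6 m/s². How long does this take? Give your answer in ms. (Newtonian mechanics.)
t = (v - v₀)/a (with unit conversion) = 4400.0 ms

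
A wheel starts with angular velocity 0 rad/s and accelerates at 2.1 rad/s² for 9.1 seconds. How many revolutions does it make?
θ = ω₀t + ½αt² = 0×9.1 + ½×2.1×9.1² = 86.95 rad
Revolutions = θ/(2π) = 86.95/(2π) = 13.84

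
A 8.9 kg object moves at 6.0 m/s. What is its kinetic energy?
KE = ½mv² = ½×8.9×6.0² = 160.2 J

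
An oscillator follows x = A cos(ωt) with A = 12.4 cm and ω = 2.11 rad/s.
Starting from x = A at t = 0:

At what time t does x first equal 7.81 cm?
cos(ωt) = x/A = 7.81/12.4 = 0.6298
ωt = arccos(0.6298) = 0.8895 rad
t = 0.8895/2.11 = 0.4215 s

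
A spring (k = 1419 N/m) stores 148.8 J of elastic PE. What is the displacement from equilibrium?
PE = ½kx² → x = √(2PE/k) = √(2×148.8/1419) = 0.458 m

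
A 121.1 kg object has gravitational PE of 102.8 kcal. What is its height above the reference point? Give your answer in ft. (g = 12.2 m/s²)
PE = mgh → h = PE/(mg) = 4.301e+05 J / (121.1 kg × 12.2 m/s²) = 291.1 m = 955.1 ft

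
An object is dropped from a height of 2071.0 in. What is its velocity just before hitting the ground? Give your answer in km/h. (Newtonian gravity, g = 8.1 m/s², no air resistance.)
v = √(2gh) (with unit conversion) = 105.1 km/h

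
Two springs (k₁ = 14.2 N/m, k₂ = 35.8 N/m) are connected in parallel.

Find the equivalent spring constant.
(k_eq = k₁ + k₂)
k_eq = k₁ + k₂ = 14.2 + 35.8 = 50 N/m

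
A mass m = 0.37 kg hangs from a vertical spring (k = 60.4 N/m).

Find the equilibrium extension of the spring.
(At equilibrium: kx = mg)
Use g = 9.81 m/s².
x_eq = mg/k = 0.37×9.81/60.4 = 0.06009 m = 6.009 cm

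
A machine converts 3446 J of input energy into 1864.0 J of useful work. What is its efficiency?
η = W_out/W_in = 1864.0/3446 = 0.5409 = 54.09%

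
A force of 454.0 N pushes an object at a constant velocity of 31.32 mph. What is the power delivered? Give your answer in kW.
P = Fv = 454 N × 14 m/s = 6357 W = 6.357 kW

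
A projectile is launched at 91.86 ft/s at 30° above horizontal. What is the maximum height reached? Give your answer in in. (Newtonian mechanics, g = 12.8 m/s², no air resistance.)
H = v₀²sin²(θ)/(2g) (with unit conversion) = 301.4 in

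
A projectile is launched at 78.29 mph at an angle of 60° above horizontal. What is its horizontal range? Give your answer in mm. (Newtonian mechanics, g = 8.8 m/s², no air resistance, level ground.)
R = v₀² sin(2θ) / g (with unit conversion) = 120500.0 mm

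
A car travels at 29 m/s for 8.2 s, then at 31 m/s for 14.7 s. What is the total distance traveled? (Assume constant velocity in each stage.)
d₁ = v₁t₁ = 29 × 8.2 = 237.8 m
d₂ = v₂t₂ = 31 × 14.7 = 455.7 m
d_total = 237.8 + 455.7 = 693.5 m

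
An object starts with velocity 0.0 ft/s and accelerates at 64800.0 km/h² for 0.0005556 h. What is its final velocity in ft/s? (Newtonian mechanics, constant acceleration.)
v = v₀ + at (with unit conversion) = 32.81 ft/s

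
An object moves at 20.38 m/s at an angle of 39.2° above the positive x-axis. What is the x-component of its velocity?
vₓ = v cos(θ) = 20.38 × cos(39.2°) = 15.79 m/s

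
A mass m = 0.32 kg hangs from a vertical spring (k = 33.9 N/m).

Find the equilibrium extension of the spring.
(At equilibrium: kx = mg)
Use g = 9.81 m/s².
x_eq = mg/k = 0.32×9.81/33.9 = 0.0926 m = 9.26 cm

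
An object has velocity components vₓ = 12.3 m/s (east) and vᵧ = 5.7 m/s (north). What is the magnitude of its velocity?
|v| = √(vₓ² + vᵧ²) = √(12.3² + 5.7²) = √(183.78) = 13.56 m/s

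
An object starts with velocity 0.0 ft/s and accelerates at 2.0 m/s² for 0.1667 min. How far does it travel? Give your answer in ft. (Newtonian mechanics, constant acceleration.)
d = v₀t + ½at² (with unit conversion) = 328.2 ft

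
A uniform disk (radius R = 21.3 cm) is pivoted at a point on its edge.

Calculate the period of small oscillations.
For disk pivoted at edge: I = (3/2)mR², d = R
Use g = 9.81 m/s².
I/m = (3/2)R² = 0.06805 m²; d = R = 0.213 m
T = 2π√((3/2)R²/(gR)) = 2π√(3R/(2g)) = 1.134 s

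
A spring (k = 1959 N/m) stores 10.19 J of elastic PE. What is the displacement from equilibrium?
PE = ½kx² → x = √(2PE/k) = √(2×10.19/1959) = 0.102 m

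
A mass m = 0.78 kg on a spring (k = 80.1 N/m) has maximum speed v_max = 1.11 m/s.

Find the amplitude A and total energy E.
½mv²_max = ½kA² → A = v_max√(m/k) = 1.11×√(0.78/80.1) = 0.1095 m = 10.95 cm
E = ½mv²_max = ½×0.78×1.11² = 0.4805 J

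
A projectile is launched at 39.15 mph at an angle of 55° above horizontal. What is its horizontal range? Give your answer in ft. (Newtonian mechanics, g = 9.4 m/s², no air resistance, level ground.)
R = v₀² sin(2θ) / g (with unit conversion) = 100.5 ft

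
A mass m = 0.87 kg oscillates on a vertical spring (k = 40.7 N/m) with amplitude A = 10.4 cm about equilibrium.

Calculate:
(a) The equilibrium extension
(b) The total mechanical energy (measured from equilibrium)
x_eq = mg/k = 0.87×9.81/40.7 = 0.2097 m = 20.97 cm
E = ½kA² = ½×40.7×(0.104)² = 0.2201 J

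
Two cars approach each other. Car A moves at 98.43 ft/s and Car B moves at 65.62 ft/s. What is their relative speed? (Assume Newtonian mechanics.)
v_rel = v_A + v_B = 98.43 + 65.62 = 164.1 ft/s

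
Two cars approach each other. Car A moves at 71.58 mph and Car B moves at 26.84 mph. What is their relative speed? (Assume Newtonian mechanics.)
v_rel = v_A + v_B = 71.58 + 26.84 = 98.42 mph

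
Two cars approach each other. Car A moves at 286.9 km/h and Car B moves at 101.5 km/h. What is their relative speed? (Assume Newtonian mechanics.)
v_rel = v_A + v_B = 286.9 + 101.5 = 388.4 km/h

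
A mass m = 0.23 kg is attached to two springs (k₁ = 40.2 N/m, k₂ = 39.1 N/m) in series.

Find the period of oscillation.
k_eq = k₁k₂/(k₁+k₂) = 19.82 N/m
T = 2π√(m/k_eq) = 2π√(0.23/19.82) = 0.6768 s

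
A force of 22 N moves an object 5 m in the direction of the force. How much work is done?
W = Fd = 22×5 = 110.0 J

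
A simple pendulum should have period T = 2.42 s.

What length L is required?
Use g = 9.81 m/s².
T = 2π√(L/g) → L = g(T/2π)² = 9.81×(2.42/2π)² = 1.455 m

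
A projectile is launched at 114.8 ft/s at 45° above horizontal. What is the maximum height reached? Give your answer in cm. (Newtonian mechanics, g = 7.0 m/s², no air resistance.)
H = v₀²sin²(θ)/(2g) (with unit conversion) = 4373.0 cm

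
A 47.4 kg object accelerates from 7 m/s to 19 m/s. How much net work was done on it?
W_net = ΔKE = ½m(v₂² − v₁²) = ½×47.4×(19² − 7²) = 7394.4 J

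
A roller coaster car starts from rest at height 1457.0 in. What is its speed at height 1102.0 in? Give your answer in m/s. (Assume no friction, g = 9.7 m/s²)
mgh₁ = ½mv₂² + mgh₂ → v₂ = √(2g(h₁−h₂)) = √(2×9.7×(37.01−27.99)) = 13.23 m/s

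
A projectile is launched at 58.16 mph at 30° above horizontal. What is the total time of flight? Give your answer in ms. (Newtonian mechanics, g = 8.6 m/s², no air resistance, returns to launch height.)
T = 2v₀sin(θ)/g (with unit conversion) = 3023.0 ms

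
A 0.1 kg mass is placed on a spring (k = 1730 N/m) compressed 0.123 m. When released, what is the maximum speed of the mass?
½kx² = ½mv² → v = x√(k/m) = 0.123×√(1730/0.1) = 16.18 m/s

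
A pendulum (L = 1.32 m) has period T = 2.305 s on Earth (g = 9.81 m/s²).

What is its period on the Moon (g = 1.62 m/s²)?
T = 2π√(L/g), so T_moon/T_earth = √(g_earth/g_moon)
T_moon = 2π√(1.32/1.62) = 5.672 s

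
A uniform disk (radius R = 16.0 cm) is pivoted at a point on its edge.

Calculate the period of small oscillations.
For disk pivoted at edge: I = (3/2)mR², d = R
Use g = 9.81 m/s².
I/m = (3/2)R² = 0.0384 m²; d = R = 0.16 m
T = 2π√((3/2)R²/(gR)) = 2π√(3R/(2g)) = 0.9828 s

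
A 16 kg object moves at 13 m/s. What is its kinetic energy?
KE = ½mv² = ½×16×13² = 1352.0 J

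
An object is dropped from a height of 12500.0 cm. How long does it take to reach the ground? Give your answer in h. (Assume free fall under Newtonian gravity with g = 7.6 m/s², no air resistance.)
t = √(2h/g) (with unit conversion) = 0.001593 h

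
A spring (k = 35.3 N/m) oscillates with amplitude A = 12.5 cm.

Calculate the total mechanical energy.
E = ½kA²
E = ½kA² = ½×35.3×(0.125)² = 0.2758 J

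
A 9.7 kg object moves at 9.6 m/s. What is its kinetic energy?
KE = ½mv² = ½×9.7×9.6² = 446.976 J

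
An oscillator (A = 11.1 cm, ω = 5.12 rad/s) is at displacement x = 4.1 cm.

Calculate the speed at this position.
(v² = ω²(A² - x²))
v = ω√(A² − x²) = 5.12×√(0.111² − 0.041²) = 0.5281 m/s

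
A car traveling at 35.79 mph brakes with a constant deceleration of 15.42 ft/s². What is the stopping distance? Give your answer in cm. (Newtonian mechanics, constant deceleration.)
d = v₀² / (2a) (with unit conversion) = 2723.0 cm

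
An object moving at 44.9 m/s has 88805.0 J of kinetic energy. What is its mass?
KE = ½mv² → m = 2KE/v² = 2×88805.0/44.9² = 88.1 kg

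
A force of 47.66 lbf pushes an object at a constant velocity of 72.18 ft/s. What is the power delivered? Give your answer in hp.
P = Fv = 212 N × 22 m/s = 4664 W = 6.255 hp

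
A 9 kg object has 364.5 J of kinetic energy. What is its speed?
KE = ½mv² → v = √(2KE/m) = √(2×364.5/9) = 9.0 m/s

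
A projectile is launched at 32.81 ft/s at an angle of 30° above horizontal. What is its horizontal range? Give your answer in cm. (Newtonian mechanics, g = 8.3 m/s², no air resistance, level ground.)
R = v₀² sin(2θ) / g (with unit conversion) = 1044.0 cm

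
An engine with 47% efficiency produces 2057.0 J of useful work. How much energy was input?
W_in = W_out/η = 2057.0/0.47 = 4376.6 J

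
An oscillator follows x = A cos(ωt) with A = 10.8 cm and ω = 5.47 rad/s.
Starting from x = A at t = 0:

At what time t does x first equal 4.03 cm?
cos(ωt) = x/A = 4.03/10.8 = 0.3731
ωt = arccos(0.3731) = 1.188 rad
t = 1.188/5.47 = 0.2173 s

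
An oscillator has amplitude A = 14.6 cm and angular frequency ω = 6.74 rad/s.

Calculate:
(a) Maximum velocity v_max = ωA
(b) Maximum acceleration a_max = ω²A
v_max = ωA = 6.74×0.146 = 0.984 m/s
a_max = ω²A = 6.74²×0.146 = 6.632 m/s²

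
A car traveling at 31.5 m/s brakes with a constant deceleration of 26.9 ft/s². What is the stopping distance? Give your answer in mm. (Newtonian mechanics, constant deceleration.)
d = v₀² / (2a) (with unit conversion) = 60510.0 mm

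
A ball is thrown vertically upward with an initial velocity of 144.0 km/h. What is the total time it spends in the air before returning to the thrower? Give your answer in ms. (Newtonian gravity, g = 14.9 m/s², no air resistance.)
t_total = 2v₀/g (with unit conversion) = 5369.0 ms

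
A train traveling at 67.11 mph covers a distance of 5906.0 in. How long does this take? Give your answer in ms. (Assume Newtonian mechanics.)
t = d/v (with unit conversion) = 5000.0 ms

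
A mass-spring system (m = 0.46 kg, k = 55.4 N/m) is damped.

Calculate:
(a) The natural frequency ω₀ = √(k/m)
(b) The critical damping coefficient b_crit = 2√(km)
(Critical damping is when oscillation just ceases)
ω₀ = √(k/m) = √(55.4/0.46) = 10.97 rad/s
b_crit = 2√(km) = 2√(55.4×0.46) = 10.1 kg/s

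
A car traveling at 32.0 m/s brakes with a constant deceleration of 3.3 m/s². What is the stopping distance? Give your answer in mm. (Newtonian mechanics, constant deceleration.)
d = v₀² / (2a) (with unit conversion) = 155200.0 mm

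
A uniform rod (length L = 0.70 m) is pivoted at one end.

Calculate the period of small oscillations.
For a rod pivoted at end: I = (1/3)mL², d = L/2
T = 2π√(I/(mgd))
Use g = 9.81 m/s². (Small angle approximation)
I/m = (1/3)L² = 0.1633 m²; d = L/2 = 0.35 m
T = 2π√(I/(mgd)) = 2π√(0.1633/(9.81×0.35)) = 1.37 s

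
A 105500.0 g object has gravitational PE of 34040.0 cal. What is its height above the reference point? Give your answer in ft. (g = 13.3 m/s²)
PE = mgh → h = PE/(mg) = 1.424e+05 J / (105.5 kg × 13.3 m/s²) = 101.5 m = 333.0 ft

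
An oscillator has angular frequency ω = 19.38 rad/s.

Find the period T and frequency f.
T = 2π/ω = 2π/19.38 = 0.3242 s; f = ω/2π = 3.084 Hz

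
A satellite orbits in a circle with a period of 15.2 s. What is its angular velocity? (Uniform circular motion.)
ω = 2π/T = 2π/15.2 = 0.4134 rad/s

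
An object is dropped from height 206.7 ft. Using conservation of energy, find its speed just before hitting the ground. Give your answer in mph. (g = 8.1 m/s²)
mgh = ½mv² → v = √(2gh) = √(2×8.1×63) = 31.95 m/s = 71.46 mph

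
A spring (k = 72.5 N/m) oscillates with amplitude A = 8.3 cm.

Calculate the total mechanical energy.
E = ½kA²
E = ½kA² = ½×72.5×(0.083)² = 0.2497 J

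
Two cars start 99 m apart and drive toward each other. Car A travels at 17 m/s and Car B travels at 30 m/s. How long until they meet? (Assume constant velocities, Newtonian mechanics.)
Combined speed: v_combined = 17 + 30 = 47 m/s
Time to meet: t = d/47 = 99/47 = 2.11 s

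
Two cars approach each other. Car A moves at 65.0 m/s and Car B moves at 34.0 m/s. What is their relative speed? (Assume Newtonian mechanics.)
v_rel = v_A + v_B = 65.0 + 34.0 = 99.0 m/s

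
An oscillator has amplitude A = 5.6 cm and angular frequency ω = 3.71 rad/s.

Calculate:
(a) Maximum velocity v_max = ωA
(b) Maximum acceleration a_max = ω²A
v_max = ωA = 3.71×0.056 = 0.2078 m/s
a_max = ω²A = 3.71²×0.056 = 0.7708 m/s²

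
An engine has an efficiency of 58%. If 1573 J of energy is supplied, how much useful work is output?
W_out = η × W_in = 0.58 × 1573 = 912.34 J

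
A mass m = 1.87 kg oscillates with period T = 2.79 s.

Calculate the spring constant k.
T = 2π√(m/k) → k = m(2π/T)² = 1.87×(2π/2.79)² = 9.484 N/m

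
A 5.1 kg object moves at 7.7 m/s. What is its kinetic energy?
KE = ½mv² = ½×5.1×7.7² = 151.1895 J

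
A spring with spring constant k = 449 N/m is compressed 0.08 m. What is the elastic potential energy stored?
PE = ½kx² = ½×449×0.08² = 1.437 J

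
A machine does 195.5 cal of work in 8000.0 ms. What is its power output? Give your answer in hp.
P = W/t = 818 J / 8 s = 102.2 W = 0.1371 hp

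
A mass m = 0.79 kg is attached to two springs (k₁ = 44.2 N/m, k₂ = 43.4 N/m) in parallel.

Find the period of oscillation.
k_eq = k₁+k₂ = 87.6 N/m
T = 2π√(m/k_eq) = 2π√(0.79/87.6) = 0.5967 s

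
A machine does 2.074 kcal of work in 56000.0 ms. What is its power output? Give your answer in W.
P = W/t = 8678 J / 56 s = 155 W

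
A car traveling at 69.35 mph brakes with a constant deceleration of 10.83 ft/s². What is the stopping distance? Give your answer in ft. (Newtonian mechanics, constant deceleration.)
d = v₀² / (2a) (with unit conversion) = 477.6 ft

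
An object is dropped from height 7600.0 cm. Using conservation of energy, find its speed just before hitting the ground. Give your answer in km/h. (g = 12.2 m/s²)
mgh = ½mv² → v = √(2gh) = √(2×12.2×76) = 43.06 m/s = 155.0 km/h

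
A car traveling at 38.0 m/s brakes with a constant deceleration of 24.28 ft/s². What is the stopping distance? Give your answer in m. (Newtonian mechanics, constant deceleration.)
d = v₀² / (2a) (with unit conversion) = 97.56 m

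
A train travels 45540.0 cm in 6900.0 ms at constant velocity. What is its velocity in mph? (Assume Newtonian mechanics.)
v = d/t (with unit conversion) = 147.6 mph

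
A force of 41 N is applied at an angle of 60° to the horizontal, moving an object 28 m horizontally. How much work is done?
W = Fd cosθ = 41×28×cos(60°) = 574.0 J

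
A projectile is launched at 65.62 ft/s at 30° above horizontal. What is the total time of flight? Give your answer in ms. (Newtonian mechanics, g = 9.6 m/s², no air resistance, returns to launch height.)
T = 2v₀sin(θ)/g (with unit conversion) = 2083.0 ms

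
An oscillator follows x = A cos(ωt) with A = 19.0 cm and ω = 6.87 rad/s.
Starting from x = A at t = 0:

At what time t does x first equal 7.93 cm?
cos(ωt) = x/A = 7.93/19.0 = 0.4174
ωt = arccos(0.4174) = 1.14 rad
t = 1.14/6.87 = 0.166 s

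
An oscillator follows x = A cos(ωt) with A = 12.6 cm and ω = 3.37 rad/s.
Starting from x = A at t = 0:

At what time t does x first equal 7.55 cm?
cos(ωt) = x/A = 7.55/12.6 = 0.5992
ωt = arccos(0.5992) = 0.9283 rad
t = 0.9283/3.37 = 0.2755 s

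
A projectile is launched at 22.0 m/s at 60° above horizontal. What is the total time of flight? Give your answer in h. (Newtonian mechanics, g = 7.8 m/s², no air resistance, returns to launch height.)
T = 2v₀sin(θ)/g (with unit conversion) = 0.001357 h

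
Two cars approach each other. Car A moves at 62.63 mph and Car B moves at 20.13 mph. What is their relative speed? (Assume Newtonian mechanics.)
v_rel = v_A + v_B = 62.63 + 20.13 = 82.76 mph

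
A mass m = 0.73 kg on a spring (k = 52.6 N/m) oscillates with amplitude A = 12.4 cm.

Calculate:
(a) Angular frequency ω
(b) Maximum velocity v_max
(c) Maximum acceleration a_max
ω = √(k/m) = √(52.6/0.73) = 8.489 rad/s
v_max = ωA = 8.489×0.124 = 1.053 m/s
a_max = ω²A = 8.489²×0.124 = 8.935 m/s²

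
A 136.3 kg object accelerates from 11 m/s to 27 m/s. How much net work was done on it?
W_net = ΔKE = ½m(v₂² − v₁²) = ½×136.3×(27² − 11²) = 41435.2 J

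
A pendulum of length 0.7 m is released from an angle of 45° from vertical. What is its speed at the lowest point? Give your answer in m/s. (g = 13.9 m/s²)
h = L(1 − cosθ) = 0.7×(1 − cos45°) = 0.205 m
v = √(2gh) = √(2×13.9×0.205) = 2.387 m/s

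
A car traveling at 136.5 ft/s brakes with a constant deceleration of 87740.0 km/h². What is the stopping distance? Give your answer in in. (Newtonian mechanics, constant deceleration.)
d = v₀² / (2a) (with unit conversion) = 5033.0 in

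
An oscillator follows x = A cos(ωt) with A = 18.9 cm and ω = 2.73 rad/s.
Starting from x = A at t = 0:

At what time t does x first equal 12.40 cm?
cos(ωt) = x/A = 12.4/18.9 = 0.6561
ωt = arccos(0.6561) = 0.8552 rad
t = 0.8552/2.73 = 0.3133 s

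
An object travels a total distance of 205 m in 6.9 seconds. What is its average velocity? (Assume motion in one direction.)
v_avg = Δd / Δt = 205 / 6.9 = 29.71 m/s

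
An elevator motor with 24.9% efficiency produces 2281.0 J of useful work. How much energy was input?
W_in = W_out/η = 2281.0/0.249 = 9160.6 J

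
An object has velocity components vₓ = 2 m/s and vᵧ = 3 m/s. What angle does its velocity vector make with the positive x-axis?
θ = arctan(vᵧ/vₓ) = arctan(3/2) = 56.31°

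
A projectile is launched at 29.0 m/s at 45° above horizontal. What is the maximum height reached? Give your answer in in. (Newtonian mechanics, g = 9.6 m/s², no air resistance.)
H = v₀²sin²(θ)/(2g) (with unit conversion) = 862.2 in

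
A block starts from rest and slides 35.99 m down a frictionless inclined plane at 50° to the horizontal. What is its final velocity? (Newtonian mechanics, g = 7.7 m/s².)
a = g sin(θ) = 7.7 × sin(50°) = 5.9 m/s²
v = √(2ad) = √(2 × 5.9 × 35.99) = 20.61 m/s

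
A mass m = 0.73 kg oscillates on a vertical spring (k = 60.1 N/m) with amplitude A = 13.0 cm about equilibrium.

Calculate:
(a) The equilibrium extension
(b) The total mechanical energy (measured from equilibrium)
x_eq = mg/k = 0.73×9.81/60.1 = 0.1192 m = 11.92 cm
E = ½kA² = ½×60.1×(0.13)² = 0.5078 J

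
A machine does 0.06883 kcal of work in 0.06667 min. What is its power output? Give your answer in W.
P = W/t = 288 J / 4 s = 71.99 W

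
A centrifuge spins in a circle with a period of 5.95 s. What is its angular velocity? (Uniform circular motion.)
ω = 2π/T = 2π/5.95 = 1.056 rad/s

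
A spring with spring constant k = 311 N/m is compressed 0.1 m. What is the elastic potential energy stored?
PE = ½kx² = ½×311×0.1² = 1.555 J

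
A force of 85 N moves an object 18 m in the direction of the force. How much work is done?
W = Fd = 85×18 = 1530.0 J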